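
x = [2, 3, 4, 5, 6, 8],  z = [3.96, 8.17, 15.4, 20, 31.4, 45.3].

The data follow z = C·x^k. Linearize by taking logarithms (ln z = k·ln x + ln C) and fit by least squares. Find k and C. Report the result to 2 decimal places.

Taking logs, ln z = k·ln x + ln C, so regress ln z on ln x.
Σln x = 8.6587, Σ(ln x)² = 13.7340, Σln z = 16.4669, Σln x·ln z = 25.9790.
Normal system: [[13.7340, 8.6587]; [8.6587, 6]]·[k, ln C]ᵀ = [25.9790, 16.4669]ᵀ.
Solving (det = 7.4309): k = 1.78875, ln C = 0.16312, so C = exp(0.16312) = 1.17718.

k = 1.79, C = 1.18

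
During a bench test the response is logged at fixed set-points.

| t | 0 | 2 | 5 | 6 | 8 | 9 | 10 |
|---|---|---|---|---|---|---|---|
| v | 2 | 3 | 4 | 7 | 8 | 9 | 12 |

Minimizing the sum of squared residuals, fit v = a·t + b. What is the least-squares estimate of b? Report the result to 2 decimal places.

b = 1.11

The normal equations are: 310·a + 40·b = 333;  40·a + 7·b = 45.
det = 310·7 − 40² = 570.
a = (333·7 − 40·45)/570 = 177/190; b = (310·45 − 40·333)/570 = 21/19.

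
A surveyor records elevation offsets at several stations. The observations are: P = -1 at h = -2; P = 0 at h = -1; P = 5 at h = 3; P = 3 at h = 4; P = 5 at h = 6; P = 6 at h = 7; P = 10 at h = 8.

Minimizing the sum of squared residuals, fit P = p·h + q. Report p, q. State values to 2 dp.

AᵀA·[p, q]ᵀ = AᵀP reads: 179·p + 25·q = 181;  25·p + 7·q = 28.
det = 179·7 − 25² = 628.
p = (181·7 − 25·28)/628 = 567/628; q = (179·28 − 25·181)/628 = 487/628.

p = 0.90, q = 0.78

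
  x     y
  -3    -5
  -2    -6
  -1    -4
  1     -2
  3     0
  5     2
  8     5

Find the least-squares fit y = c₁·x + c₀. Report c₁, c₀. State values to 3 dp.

The normal system MᵀM·[c₁, c₀]ᵀ = Mᵀy is [[113, 11]; [11, 7]]·[c₁, c₀]ᵀ = [79, -10]ᵀ.
Determinant 113·7 − 11² = 670.
c₁ = (79·7 − 11·(-10))/670 = 663/670; c₀ = (113·(-10) − 11·79)/670 = -1999/670.

c₁ = 0.990, c₀ = -2.984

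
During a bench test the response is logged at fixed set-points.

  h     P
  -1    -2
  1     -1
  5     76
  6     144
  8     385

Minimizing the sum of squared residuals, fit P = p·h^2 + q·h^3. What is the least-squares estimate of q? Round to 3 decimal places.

q = 0.998

With design matrix X, XᵀX = [[6019, 43669]; [43669, 324427]] and XᵀP = [31721, 237725]ᵀ.
Determinant 6019·324427 − 43669² = 45744552.
p = (31721·324427 − 43669·237725)/45744552 = -15010693/7624092; q = (6019·237725 − 43669·31721)/45744552 = 7607071/7624092.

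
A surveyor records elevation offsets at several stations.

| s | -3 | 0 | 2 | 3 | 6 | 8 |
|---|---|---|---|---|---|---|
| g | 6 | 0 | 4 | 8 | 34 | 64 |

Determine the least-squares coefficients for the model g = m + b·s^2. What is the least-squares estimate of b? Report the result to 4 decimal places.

Setting ∂/∂m … = 0 gives: 6·m + 122·b = 116;  122·m + 5570·b = 5462.
(Σ1 = 6, Σs^2 = 122, Σs^2·s^2 = 5570, Σg = 116, Σs^2·g = 5462.)
det = 6·5570 − 122² = 18536.
m = (116·5570 − 122·5462)/18536 = -723/662; b = (6·5462 − 122·116)/18536 = 665/662.

b = 1.0045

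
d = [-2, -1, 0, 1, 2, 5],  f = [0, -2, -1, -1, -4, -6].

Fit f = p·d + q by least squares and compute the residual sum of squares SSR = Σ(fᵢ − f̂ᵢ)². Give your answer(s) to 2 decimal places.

SSR = 4.52

Sums needed: Σd·d = 35, Σd = 5, Σ1 = 6.
Right-hand side: Σd·f = -37, Σf = -14.
Normal equations: [[35, 5]; [5, 6]]·[p, q]ᵀ = [-37, -14]ᵀ.
Eliminating q: 6·(row 1) − 5·(row 2) gives 185·p = 6·(-37) − 5·(-14) = -152, so p = -152/185.
Then q = ((-14) − 5·(-152/185))/6 = -61/37.
Residuals: 1/185, -217/185, 24/37, 272/185, -131/185, -9/37; SSR = 836/185.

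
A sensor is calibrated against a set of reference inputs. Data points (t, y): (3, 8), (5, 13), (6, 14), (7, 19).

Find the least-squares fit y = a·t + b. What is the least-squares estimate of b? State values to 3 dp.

Setting ∂/∂a … = 0 gives: 119·a + 21·b = 306;  21·a + 4·b = 54.
Eliminating b: 4·(row 1) − 21·(row 2) gives 35·a = 4·306 − 21·54 = 90, so a = 18/7.
Then b = (54 − 21·(18/7))/4 = 0.

b = 0.000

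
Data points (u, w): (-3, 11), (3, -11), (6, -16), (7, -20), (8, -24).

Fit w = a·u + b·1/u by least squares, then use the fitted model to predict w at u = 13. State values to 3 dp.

ŵ = -36.012

The normal equations are: 167·a + 5·b = -494;  5·a + (897/3136)·b = -111/7.
(Σu·u = 167, Σu·1/u = 5, Σ1/u·1/u = 897/3136, Σu·w = -494, Σ1/u·w = -111/7.)
Eliminating b: (897/3136)·(row 1) − 5·(row 2) gives (71399/3136)·a = (897/3136)·(-494) − 5·(-111/7) = -97239/1568, so a = -194478/71399.
Then b = ((-111/7) − 5·(-194478/71399))/(897/3136) = -558656/71399.
At u = 13: ŵ = (-194478/71399)·(13) + (-558656/71399)·(1/13) = -33425438/928187.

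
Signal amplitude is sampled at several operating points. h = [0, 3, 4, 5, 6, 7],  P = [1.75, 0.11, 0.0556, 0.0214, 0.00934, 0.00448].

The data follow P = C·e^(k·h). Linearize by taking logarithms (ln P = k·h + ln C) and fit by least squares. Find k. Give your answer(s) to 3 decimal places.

Taking logs, ln P = k·h + ln C, so regress ln P on h.
Sums: Σh = 25.0000, Σ(h)² = 135.0000, Σln P = -18.4632, Σh·ln P = -103.2996.
Normal system: [[135.0000, 25.0000]; [25.0000, 6]]·[k, ln C]ᵀ = [-103.2996, -18.4632]ᵀ.
Solving (det = 185.0000): k = -0.85523, ln C = 0.48627.

k = -0.855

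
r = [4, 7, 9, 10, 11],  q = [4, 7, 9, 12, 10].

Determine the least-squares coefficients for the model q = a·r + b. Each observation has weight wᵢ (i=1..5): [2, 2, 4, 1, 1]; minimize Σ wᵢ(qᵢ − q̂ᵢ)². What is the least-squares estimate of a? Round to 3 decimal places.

a = 1.022

Compute the Gram sums: Σwᵢ·r·r = 675, Σwᵢ·r = 79, Σwᵢ·1 = 10.
Right-hand side: Σwᵢ·r·q = 684, Σwᵢ·q = 80.
So AᵀWA·[a, b]ᵀ = AᵀWq: [[675, 79]; [79, 10]]·[a, b]ᵀ = [684, 80]ᵀ.
Determinant 675·10 − 79² = 509.
a = (684·10 − 79·80)/509 = 520/509; b = (675·80 − 79·684)/509 = -36/509.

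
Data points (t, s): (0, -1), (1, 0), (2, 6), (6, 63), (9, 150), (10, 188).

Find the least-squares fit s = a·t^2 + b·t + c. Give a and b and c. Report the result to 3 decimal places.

a = 2.028, b = -1.498, c = -0.397

Forming AᵀA = [[17874, 1954, 222]; [1954, 222, 28]; [222, 28, 6]] and Aᵀs = [33242, 3620, 406]ᵀ gives AᵀA·[a, b, c]ᵀ = Aᵀs.
Row-reducing yields a = 60178/29667, b = -14810/9889, c = -11779/29667.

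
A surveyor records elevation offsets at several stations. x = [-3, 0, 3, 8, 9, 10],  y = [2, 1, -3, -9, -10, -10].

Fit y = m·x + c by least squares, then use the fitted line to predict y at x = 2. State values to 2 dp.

From the data, Σx·x = 263, Σx = 27, Σ1 = 6.
Right-hand side: Σx·y = -277, Σy = -29.
MᵀM·[m, c]ᵀ = Mᵀy becomes [[263, 27]; [27, 6]]·[m, c]ᵀ = [-277, -29]ᵀ.
Δ = 263·6 − 27² = 849.
m = ((-277)·6 − 27·(-29))/849 = -293/283; c = (263·(-29) − 27·(-277))/849 = -148/849.
At x = 2: ŷ = (-293/283)·(2) + (-148/849)·(1) = -1906/849.

ŷ = -2.24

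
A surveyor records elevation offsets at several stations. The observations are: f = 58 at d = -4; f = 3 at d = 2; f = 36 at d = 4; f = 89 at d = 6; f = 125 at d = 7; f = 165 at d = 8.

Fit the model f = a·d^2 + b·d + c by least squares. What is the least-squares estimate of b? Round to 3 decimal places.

b = -2.885

Entries of AᵀA: Σd^2·d^2 = 8321, Σd^2·d = 1079, Σd^2 = 185, Σd·d = 185, Σd = 23, Σ1 = 6.
For Aᵀf: Σd^2·f = 21405, Σd·f = 2647, Σf = 476.
So AᵀA·[a, b, c]ᵀ = Aᵀf: [[8321, 1079, 185]; [1079, 185, 23]; [185, 23, 6]]·[a, b, c]ᵀ = [21405, 2647, 476]ᵀ.
Solving the 3×3 system (Gaussian elimination) gives a = 4379/1470, b = -4241/1470, c = -51/35.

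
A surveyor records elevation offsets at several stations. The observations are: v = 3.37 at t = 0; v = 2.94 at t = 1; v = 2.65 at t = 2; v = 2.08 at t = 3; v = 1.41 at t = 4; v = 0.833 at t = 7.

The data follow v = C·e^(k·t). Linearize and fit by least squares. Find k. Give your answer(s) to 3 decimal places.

Taking logs, ln v = k·t + ln C, so regress ln v on t.
AᵀA = [[79.0000, 17.0000]; [17.0000, 6]], rhs = [5.3199, 4.1611]ᵀ  (here Σt = 17.0000, Σ(t)² = 79.0000, Σln v = 4.1611, Σt·ln v = 5.3199).
Δ = 79.0000·6 − (17.0000)² = 185.0000; k = (5.3199·6 − 17.0000·4.1611)/185.0000 = -0.20983, ln C = (79.0000·4.1611 − 17.0000·5.3199)/185.0000 = 1.28805.

k = -0.210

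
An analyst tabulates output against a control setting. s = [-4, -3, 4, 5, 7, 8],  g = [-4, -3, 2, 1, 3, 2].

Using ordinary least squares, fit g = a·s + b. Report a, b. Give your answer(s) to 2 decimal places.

The normal system AᵀA·[a, b]ᵀ = Aᵀg is [[179, 17]; [17, 6]]·[a, b]ᵀ = [75, 1]ᵀ.
Δ = 179·6 − 17² = 785.
a = (75·6 − 17·1)/785 = 433/785; b = (179·1 − 17·75)/785 = -1096/785.

a = 0.55, b = -1.40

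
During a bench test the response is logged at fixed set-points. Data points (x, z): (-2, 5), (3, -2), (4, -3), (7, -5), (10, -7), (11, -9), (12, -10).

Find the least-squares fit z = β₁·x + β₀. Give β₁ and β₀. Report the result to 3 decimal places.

Normal-equation sums: Σx·x = 443, Σx = 45, Σ1 = 7.
Moment sums: Σx·z = -352, Σz = -31.
So AᵀA·[β₁, β₀]ᵀ = Aᵀz: [[443, 45]; [45, 7]]·[β₁, β₀]ᵀ = [-352, -31]ᵀ.
det = 443·7 − 45² = 1076.
β₁ = ((-352)·7 − 45·(-31))/1076 = -1069/1076; β₀ = (443·(-31) − 45·(-352))/1076 = 2107/1076.

β₁ = -0.993, β₀ = 1.958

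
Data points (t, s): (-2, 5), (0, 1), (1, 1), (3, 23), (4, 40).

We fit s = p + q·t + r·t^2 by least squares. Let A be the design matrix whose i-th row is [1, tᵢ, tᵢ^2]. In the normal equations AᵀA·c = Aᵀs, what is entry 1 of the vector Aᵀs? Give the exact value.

70

Entry 1 ↔ basis 1, so (Aᵀs)_{1} = Σᵢ sᵢ = (1)·(5) + (1)·(1) + (1)·(1) + (1)·(23) + (1)·(40) = 70.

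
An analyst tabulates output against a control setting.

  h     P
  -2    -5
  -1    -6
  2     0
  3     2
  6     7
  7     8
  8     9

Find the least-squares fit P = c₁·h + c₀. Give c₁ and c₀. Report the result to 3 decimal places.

c₁ = 1.561, c₀ = -2.986

From the data, Σh·h = 167, Σh = 23, Σ1 = 7.
And Σh·P = 192, ΣP = 15.
Normal equations: [[167, 23]; [23, 7]]·[c₁, c₀]ᵀ = [192, 15]ᵀ.
Determinant 167·7 − 23² = 640.
c₁ = (192·7 − 23·15)/640 = 999/640; c₀ = (167·15 − 23·192)/640 = -1911/640.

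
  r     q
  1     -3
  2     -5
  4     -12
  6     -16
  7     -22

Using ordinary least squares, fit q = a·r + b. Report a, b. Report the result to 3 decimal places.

a = -3.038, b = 0.554

From the data, Σr·r = 106, Σr = 20, Σ1 = 5.
For Xᵀq: Σr·q = -311, Σq = -58.
Eliminating b: 5·(row 1) − 20·(row 2) gives 130·a = 5·(-311) − 20·(-58) = -395, so a = -79/26.
Then b = ((-58) − 20·(-79/26))/5 = 36/65.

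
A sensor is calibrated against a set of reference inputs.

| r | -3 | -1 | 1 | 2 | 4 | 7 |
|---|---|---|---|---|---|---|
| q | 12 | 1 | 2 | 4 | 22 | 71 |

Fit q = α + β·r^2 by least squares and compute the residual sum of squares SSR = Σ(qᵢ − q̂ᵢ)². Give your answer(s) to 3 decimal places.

SSR = 3.488

Compute the Gram sums: Σ1 = 6, Σr^2 = 80, Σr^2·r^2 = 2756.
Moment sums: Σq = 112, Σr^2·q = 3958.
Determinant 6·2756 − 80² = 10136.
α = (112·2756 − 80·3958)/10136 = -996/1267; β = (6·3958 − 80·112)/10136 = 3697/2534.
Residuals: -873/2534, 829/2534, 3363/2534, -190/181, -706/1267, 753/2534; SSR = 4419/1267.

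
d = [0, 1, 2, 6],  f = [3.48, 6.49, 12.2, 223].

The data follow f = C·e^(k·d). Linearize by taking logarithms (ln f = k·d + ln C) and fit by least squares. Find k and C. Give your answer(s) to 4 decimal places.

Linearized form: ln f = k·d + ln C. From the 4 transformed points,
Σd = 9.0000, Σ(d)² = 41.0000, Σln f = 11.0259, Σd·ln f = 39.3162.
Normal system: [[41.0000, 9.0000]; [9.0000, 4]]·[k, ln C]ᵀ = [39.3162, 11.0259]ᵀ.
Slope k = (n·Σd·ln f − Σd·Σln f)/(n·Σ(d)² − (Σd)²) = (4·39.3162 − 9.0000·11.0259)/83.0000 = 0.69918; ln C = (Σln f − k·Σd)/n = 1.18333, so C = exp(1.18333) = 3.26523.

k = 0.6992, C = 3.2652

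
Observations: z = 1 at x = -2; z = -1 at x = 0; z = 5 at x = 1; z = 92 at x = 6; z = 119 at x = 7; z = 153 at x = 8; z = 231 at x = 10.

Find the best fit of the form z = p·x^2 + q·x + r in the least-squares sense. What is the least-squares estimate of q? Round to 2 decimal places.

From the data, Σx^2·x^2 = 17810, Σx^2·x = 2064, Σx^2 = 254, Σx·x = 254, Σx = 30, Σ1 = 7.
And Σx^2·z = 42044, Σx·z = 4922, Σz = 600.
MᵀM·[p, q, r]ᵀ = Mᵀz becomes [[17810, 2064, 254]; [2064, 254, 30]; [254, 30, 7]]·[p, q, r]ᵀ = [42044, 4922, 600]ᵀ.
Solving the 3×3 system (Gaussian elimination) gives p = 437404/221201, q = 743789/221201, r = -99098/221201.

q = 3.36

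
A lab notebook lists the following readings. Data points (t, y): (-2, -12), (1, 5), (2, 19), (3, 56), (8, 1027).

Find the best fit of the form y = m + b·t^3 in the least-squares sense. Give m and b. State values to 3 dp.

The normal system MᵀM·[m, b]ᵀ = Mᵀy is [[5, 540]; [540, 263002]]·[m, b]ᵀ = [1095, 527589]ᵀ.
Δ = 5·263002 − 540² = 1023410.
m = (1095·263002 − 540·527589)/1023410 = 308913/102341; b = (5·527589 − 540·1095)/1023410 = 409329/204682.

m = 3.018, b = 2.000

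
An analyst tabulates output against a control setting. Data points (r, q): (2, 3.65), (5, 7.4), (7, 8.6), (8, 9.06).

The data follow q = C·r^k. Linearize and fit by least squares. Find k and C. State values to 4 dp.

Linearized form: ln q = k·ln r + ln C. From the 4 transformed points,
Σln r = 6.3279, Σ(ln r)² = 11.1814, Σln q = 7.6518, Σln r·ln q = 12.8886.
Equations: 11.1814·k + 6.3279·ln C = 12.8886;  6.3279·k + 4·ln C = 7.6518.
Solving (det = 4.6828): k = 0.66931, ln C = 0.85412, so C = exp(0.85412) = 2.34930.

k = 0.6693, C = 2.3493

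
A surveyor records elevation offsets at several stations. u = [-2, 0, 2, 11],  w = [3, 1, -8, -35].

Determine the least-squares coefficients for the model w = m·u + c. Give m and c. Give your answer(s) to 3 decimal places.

From the data, Σu·u = 129, Σu = 11, Σ1 = 4.
Right-hand side: Σu·w = -407, Σw = -39.
Normal equations: [[129, 11]; [11, 4]]·[m, c]ᵀ = [-407, -39]ᵀ.
Determinant 129·4 − 11² = 395.
m = ((-407)·4 − 11·(-39))/395 = -1199/395; c = (129·(-39) − 11·(-407))/395 = -554/395.

m = -3.035, c = -1.403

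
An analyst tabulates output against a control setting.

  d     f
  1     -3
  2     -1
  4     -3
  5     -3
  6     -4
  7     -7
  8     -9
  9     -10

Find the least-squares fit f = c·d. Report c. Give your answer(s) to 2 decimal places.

c = -0.97

Entries of XᵀX: Σd·d = 276.
Right-hand side: Σd·f = -267.
Normal equations: [[276]]·[c]ᵀ = [-267]ᵀ.
Hence c = -267 / 276 ≈ -0.967391.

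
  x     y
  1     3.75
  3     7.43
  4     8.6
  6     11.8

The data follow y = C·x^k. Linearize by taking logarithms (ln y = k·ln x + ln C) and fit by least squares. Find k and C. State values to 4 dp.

k = 0.6292, C = 3.7211

Linearized form: ln y = k·ln x + ln C. From the 4 transformed points,
Sums: Σln x = 4.2767, Σ(ln x)² = 6.3392, Σln y = 7.9471, Σln x·ln y = 9.6085.
Normal system: [[6.3392, 4.2767]; [4.2767, 4]]·[k, ln C]ᵀ = [9.6085, 7.9471]ᵀ.
Slope k = (n·Σln x·ln y − Σln x·Σln y)/(n·Σ(ln x)² − (Σln x)²) = (4·9.6085 − 4.2767·7.9471)/7.0668 = 0.62925; ln C = (Σln y − k·Σln x)/n = 1.31401, so C = exp(1.31401) = 3.72108.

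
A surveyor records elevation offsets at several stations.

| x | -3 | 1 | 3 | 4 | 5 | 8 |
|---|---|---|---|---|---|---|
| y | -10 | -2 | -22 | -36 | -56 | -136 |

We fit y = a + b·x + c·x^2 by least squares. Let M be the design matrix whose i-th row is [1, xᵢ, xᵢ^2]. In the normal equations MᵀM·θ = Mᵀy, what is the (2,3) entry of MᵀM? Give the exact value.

702

Row 2 ↔ basis x, column 3 ↔ basis x^2, so (MᵀM)_{2,3} = Σᵢ (x)·(x^2) = (-3)·(9) + (1)·(1) + (3)·(9) + (4)·(16) + (5)·(25) + (8)·(64) = 702.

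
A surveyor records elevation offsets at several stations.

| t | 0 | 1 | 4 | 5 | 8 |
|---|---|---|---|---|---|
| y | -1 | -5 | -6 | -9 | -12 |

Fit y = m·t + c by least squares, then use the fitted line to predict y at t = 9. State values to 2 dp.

The normal equations are: 106·m + 18·c = -170;  18·m + 5·c = -33.
(Σt·t = 106, Σt = 18, Σ1 = 5, Σt·y = -170, Σy = -33.)
Determinant 106·5 − 18² = 206.
m = ((-170)·5 − 18·(-33))/206 = -128/103; c = (106·(-33) − 18·(-170))/206 = -219/103.
At t = 9: ŷ = (-128/103)·(9) + (-219/103)·(1) = -1371/103.

ŷ = -13.31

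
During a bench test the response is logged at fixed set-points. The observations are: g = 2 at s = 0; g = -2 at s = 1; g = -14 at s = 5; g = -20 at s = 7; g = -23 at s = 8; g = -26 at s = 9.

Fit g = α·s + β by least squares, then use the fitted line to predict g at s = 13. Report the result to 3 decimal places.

From the data, Σs·s = 220, Σs = 30, Σ1 = 6.
And Σs·g = -630, Σg = -83.
So AᵀA·[α, β]ᵀ = Aᵀg: [[220, 30]; [30, 6]]·[α, β]ᵀ = [-630, -83]ᵀ.
Eliminating β: 6·(row 1) − 30·(row 2) gives 420·α = 6·(-630) − 30·(-83) = -1290, so α = -43/14.
Then β = ((-83) − 30·(-43/14))/6 = 32/21.
At s = 13: ĝ = (-43/14)·(13) + (32/21)·(1) = -1613/42.

ĝ = -38.405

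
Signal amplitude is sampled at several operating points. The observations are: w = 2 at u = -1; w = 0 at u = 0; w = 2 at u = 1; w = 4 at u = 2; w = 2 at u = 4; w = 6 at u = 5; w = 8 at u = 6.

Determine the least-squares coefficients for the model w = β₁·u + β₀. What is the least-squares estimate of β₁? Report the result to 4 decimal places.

Entries of AᵀA: Σu·u = 83, Σu = 17, Σ1 = 7.
Right-hand side: Σu·w = 94, Σw = 24.
So AᵀA·[β₁, β₀]ᵀ = Aᵀw: [[83, 17]; [17, 7]]·[β₁, β₀]ᵀ = [94, 24]ᵀ.
Δ = 83·7 − 17² = 292.
β₁ = (94·7 − 17·24)/292 = 125/146; β₀ = (83·24 − 17·94)/292 = 197/146.

β₁ = 0.8562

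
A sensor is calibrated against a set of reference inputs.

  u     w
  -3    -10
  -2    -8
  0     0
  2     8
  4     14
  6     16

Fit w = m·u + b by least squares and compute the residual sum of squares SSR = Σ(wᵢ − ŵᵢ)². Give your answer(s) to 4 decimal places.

Compute the Gram sums: Σu·u = 69, Σu = 7, Σ1 = 6.
Right-hand side: Σu·w = 214, Σw = 20.
Δ = 69·6 − 7² = 365.
m = (214·6 − 7·20)/365 = 1144/365; b = (69·20 − 7·214)/365 = -118/365.
Residuals: -20/73, -514/365, 118/365, 150/73, 652/365, -906/365; SSR = 5744/365.

SSR = 15.7370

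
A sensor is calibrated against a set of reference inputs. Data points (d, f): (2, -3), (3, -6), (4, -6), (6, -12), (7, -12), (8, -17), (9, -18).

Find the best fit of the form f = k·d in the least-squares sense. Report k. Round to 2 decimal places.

k = -1.94

Normal-equation sums: Σd·d = 259.
Right-hand side: Σd·f = -502.
So XᵀX·[k]ᵀ = Xᵀf: [[259]]·[k]ᵀ = [-502]ᵀ.
Hence k = -502 / 259 ≈ -1.93822.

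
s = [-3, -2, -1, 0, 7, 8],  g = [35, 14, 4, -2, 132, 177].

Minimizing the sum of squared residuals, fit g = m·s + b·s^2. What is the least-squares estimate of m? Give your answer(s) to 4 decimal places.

m = -2.1178

With design matrix X, XᵀX = [[127, 819]; [819, 6595]] and Xᵀg = [2203, 18171]ᵀ.
Eliminating b: 6595·(row 1) − 819·(row 2) gives 166804·m = 6595·2203 − 819·18171 = -353264, so m = -88316/41701.
Then b = (18171 − 819·(-88316/41701))/6595 = 125865/41701.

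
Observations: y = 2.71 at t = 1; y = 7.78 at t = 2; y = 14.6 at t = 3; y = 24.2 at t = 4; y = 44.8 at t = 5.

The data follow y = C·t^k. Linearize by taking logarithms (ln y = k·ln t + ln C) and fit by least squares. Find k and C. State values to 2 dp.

k = 1.69, C = 2.53

Linearized form: ln y = k·ln t + ln C. From the 5 transformed points,
AᵀA = [[6.1995, 4.7875]; [4.7875, 5]], rhs = [14.9041, 12.7181]ᵀ  (here Σln t = 4.7875, Σ(ln t)² = 6.1995, Σln y = 12.7181, Σln t·ln y = 14.9041).
Slope k = (n·Σln t·ln y − Σln t·Σln y)/(n·Σ(ln t)² − (Σln t)²) = (5·14.9041 − 4.7875·12.7181)/8.0774 = 1.68774; ln C = (Σln y − k·Σln t)/n = 0.92761, so C = exp(0.92761) = 2.52845.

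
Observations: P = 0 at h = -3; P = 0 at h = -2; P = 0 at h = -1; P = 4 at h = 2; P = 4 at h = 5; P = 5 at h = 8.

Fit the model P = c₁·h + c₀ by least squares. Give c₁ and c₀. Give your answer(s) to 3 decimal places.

c₁ = 0.519, c₀ = 1.389

The normal equations are: 107·c₁ + 9·c₀ = 68;  9·c₁ + 6·c₀ = 13.
Δ = 107·6 − 9² = 561.
c₁ = (68·6 − 9·13)/561 = 97/187; c₀ = (107·13 − 9·68)/561 = 779/561.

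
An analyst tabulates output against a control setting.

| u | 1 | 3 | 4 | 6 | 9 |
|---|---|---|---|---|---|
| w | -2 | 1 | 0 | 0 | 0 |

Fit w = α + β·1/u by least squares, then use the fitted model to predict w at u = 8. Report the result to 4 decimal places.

XᵀX·[α, β]ᵀ = Xᵀw reads: 5·α + (67/36)·β = -1;  (67/36)·α + (1573/1296)·β = -5/3.
(Σ1 = 5, Σ1/u = 67/36, Σ1/u·1/u = 1573/1296, Σw = -1, Σ1/u·w = -5/3.)
det = 5·(1573/1296) − (67/36)² = 211/81.
α = ((-1)·(1573/1296) − (67/36)·(-5/3))/(211/81) = 2447/3376; β = (5·(-5/3) − (67/36)·(-1))/(211/81) = -2097/844.
At u = 8: ŵ = (2447/3376)·(1) + (-2097/844)·(1/8) = 2797/6752.

ŵ = 0.4142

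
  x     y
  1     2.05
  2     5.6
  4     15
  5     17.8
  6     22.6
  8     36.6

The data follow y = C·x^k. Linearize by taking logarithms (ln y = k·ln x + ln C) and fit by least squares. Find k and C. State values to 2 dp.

Linearized form: ln y = k·ln x + ln C. From the 6 transformed points,
Σln x = 7.5601, Σ(ln x)² = 12.5270, Σln y = 14.7459, Σln x·ln y = 22.6549.
Equations: 12.5270·k + 7.5601·ln C = 22.6549;  7.5601·k + 6·ln C = 14.7459.
Slope k = (n·Σln x·ln y − Σln x·Σln y)/(n·Σ(ln x)² − (Σln x)²) = (6·22.6549 − 7.5601·14.7459)/18.0074 = 1.35775; ln C = (Σln y − k·Σln x)/n = 0.74686, so C = exp(0.74686) = 2.11037.

k = 1.36, C = 2.11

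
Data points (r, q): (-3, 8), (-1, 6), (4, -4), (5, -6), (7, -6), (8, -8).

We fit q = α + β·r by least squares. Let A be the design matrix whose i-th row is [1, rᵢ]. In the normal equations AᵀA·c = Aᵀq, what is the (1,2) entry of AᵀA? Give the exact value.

Row 1 ↔ basis 1, column 2 ↔ basis r, so (AᵀA)_{1,2} = Σᵢ r = (1)·(-3) + (1)·(-1) + (1)·(4) + (1)·(5) + (1)·(7) + (1)·(8) = 20.

20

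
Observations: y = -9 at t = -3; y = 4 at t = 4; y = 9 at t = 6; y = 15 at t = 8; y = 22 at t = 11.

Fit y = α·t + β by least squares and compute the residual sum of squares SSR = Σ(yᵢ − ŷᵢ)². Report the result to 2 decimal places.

Forming MᵀM = [[246, 26]; [26, 5]] and Mᵀy = [459, 41]ᵀ gives MᵀM·[α, β]ᵀ = Mᵀy.
Eliminating β: 5·(row 1) − 26·(row 2) gives 554·α = 5·459 − 26·41 = 1229, so α = 1229/554.
Then β = (41 − 26·(1229/554))/5 = -924/277.
Residuals: 549/554, -426/277, -270/277, 163/277, 517/554; SSR = 3055/554.

SSR = 5.51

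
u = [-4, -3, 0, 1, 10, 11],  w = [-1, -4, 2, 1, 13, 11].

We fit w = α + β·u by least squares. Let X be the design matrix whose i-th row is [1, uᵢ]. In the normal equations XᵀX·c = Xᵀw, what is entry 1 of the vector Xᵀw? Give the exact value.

22

Entry 1 ↔ basis 1, so (Xᵀw)_{1} = Σᵢ wᵢ = (1)·(-1) + (1)·(-4) + (1)·(2) + (1)·(1) + (1)·(13) + (1)·(11) = 22.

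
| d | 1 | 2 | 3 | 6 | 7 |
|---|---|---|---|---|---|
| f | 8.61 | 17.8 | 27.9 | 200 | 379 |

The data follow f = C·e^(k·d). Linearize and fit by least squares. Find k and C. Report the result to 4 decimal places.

Linearized form: ln f = k·d + ln C. From the 5 transformed points,
AᵀA = [[99.0000, 19.0000]; [19.0000, 5]], rhs = [91.2499, 19.5966]ᵀ  (here Σd = 19.0000, Σ(d)² = 99.0000, Σln f = 19.5966, Σd·ln f = 91.2499).
Δ = 99.0000·5 − (19.0000)² = 134.0000; k = (91.2499·5 − 19.0000·19.5966)/134.0000 = 0.62622, ln C = (99.0000·19.5966 − 19.0000·91.2499)/134.0000 = 1.53967, so C = exp(1.53967) = 4.66307.

k = 0.6262, C = 4.6631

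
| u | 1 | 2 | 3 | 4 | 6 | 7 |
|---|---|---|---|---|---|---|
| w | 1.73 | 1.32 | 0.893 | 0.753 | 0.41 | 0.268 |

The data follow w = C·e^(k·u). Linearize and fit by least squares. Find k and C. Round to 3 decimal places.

Taking logs, ln w = k·u + ln C, so regress ln w on u.
AᵀA = [[115.0000, 23.0000]; [23.0000, 6]], rhs = [-14.9378, -1.7795]ᵀ  (here Σu = 23.0000, Σ(u)² = 115.0000, Σln w = -1.7795, Σu·ln w = -14.9378).
Slope k = (n·Σu·ln w − Σu·Σln w)/(n·Σ(u)² − (Σu)²) = (6·-14.9378 − 23.0000·-1.7795)/161.0000 = -0.30248; ln C = (Σln w − k·Σu)/n = 0.86293, so C = exp(0.86293) = 2.37009.

k = -0.302, C = 2.370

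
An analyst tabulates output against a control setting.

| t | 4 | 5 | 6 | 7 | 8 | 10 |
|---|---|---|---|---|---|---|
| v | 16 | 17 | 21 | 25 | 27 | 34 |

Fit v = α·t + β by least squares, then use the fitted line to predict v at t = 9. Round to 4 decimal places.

The normal equations are: 290·α + 40·β = 1006;  40·α + 6·β = 140.
(Σt·t = 290, Σt = 40, Σ1 = 6, Σt·v = 1006, Σv = 140.)
Δ = 290·6 − 40² = 140.
α = (1006·6 − 40·140)/140 = 109/35; β = (290·140 − 40·1006)/140 = 18/7.
At t = 9: v̂ = (109/35)·(9) + (18/7)·(1) = 153/5.

v̂ = 30.6000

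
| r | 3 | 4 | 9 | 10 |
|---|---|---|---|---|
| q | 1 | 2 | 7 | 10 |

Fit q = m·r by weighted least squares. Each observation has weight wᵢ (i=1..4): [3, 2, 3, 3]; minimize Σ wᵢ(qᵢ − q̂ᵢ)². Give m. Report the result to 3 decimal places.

Setting ∂/∂m … = 0 gives: 602·m = 514.
m = 514/602 = 0.853821.

m = 0.854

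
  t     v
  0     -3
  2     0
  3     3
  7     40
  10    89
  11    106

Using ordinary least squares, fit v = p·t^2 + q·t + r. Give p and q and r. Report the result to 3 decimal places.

Normal-equation sums: Σt^2·t^2 = 27139, Σt^2·t = 2709, Σt^2 = 283, Σt·t = 283, Σt = 33, Σ1 = 6.
For Mᵀv: Σt^2·v = 23713, Σt·v = 2345, Σv = 235.
Row-reducing yields p = 206461/214540, q = -23927/42908, r = -169317/53635.

p = 0.962, q = -0.558, r = -3.157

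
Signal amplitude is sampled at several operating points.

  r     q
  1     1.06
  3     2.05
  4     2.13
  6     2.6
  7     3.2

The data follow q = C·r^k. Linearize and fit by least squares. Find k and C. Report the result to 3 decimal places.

Taking logs, ln q = k·ln r + ln C, so regress ln q on ln r.
AᵀA = [[10.1257, 6.2226]; [6.2226, 5]], rhs = [5.8123, 3.6509]ᵀ  (here Σln r = 6.2226, Σ(ln r)² = 10.1257, Σln q = 3.6509, Σln r·ln q = 5.8123).
Slope k = (n·Σln r·ln q − Σln r·Σln q)/(n·Σ(ln r)² − (Σln r)²) = (5·5.8123 − 6.2226·3.6509)/11.9082 = 0.53269; ln C = (Σln q − k·Σln r)/n = 0.06724, so C = exp(0.06724) = 1.06955.

k = 0.533, C = 1.070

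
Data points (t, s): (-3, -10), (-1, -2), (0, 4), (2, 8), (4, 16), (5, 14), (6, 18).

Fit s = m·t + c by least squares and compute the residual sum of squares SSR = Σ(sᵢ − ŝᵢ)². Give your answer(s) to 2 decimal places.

Setting ∂/∂m … = 0 gives: 91·m + 13·c = 290;  13·m + 7·c = 48.
Determinant 91·7 − 13² = 468.
m = (290·7 − 13·48)/468 = 703/234; c = (91·48 − 13·290)/468 = 23/18.
Residuals: -265/117, -32/117, 49/18, 167/234, 211/78, -269/117, -305/234; SSR = 3209/117.

SSR = 27.43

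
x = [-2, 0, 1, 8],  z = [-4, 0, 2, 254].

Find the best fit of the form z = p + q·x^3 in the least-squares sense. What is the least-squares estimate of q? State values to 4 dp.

q = 0.4952

Setting ∂/∂p … = 0 gives: 4·p + 505·q = 252;  505·p + 262209·q = 130082.
(Σ1 = 4, Σx^3 = 505, Σx^3·x^3 = 262209, Σz = 252, Σx^3·z = 130082.)
Determinant 4·262209 − 505² = 793811.
p = (252·262209 − 505·130082)/793811 = 385258/793811; q = (4·130082 − 505·252)/793811 = 393068/793811.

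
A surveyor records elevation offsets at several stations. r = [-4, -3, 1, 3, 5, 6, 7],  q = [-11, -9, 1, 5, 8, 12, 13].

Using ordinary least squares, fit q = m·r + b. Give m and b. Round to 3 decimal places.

The normal system AᵀA·[m, b]ᵀ = Aᵀq is [[145, 15]; [15, 7]]·[m, b]ᵀ = [290, 19]ᵀ.
Determinant 145·7 − 15² = 790.
m = (290·7 − 15·19)/790 = 349/158; b = (145·19 − 15·290)/790 = -319/158.

m = 2.209, b = -2.019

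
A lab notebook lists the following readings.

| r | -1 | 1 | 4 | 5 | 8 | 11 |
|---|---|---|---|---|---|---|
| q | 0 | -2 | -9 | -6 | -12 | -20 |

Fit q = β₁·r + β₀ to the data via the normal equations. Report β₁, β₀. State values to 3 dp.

Normal-equation sums: Σr·r = 228, Σr = 28, Σ1 = 6.
And Σr·q = -384, Σq = -49.
Eliminating β₀: 6·(row 1) − 28·(row 2) gives 584·β₁ = 6·(-384) − 28·(-49) = -932, so β₁ = -233/146.
Then β₀ = ((-49) − 28·(-233/146))/6 = -105/146.

β₁ = -1.596, β₀ = -0.719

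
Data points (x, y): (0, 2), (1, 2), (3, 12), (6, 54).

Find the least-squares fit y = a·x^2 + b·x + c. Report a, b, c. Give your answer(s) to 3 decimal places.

a = 1.773, b = -1.985, c = 2.076

Setting ∂/∂a … = 0 gives: 1378·a + 244·b + 46·c = 2054;  244·a + 46·b + 10·c = 362;  46·a + 10·b + 4·c = 70.
Inverting the 3×3 Gram matrix, [a, b, c]ᵀ = [39/22, -131/66, 137/66]ᵀ.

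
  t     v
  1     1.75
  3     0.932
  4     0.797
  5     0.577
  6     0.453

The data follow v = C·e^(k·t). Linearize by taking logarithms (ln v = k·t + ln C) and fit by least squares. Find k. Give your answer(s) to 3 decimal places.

Taking logs, ln v = k·t + ln C, so regress ln v on t.
Σt = 19.0000, Σ(t)² = 87.0000, Σln v = -1.0795, Σt·ln v = -8.0600.
Equations: 87.0000·k + 19.0000·ln C = -8.0600;  19.0000·k + 5·ln C = -1.0795.
Slope k = (n·Σt·ln v − Σt·Σln v)/(n·Σ(t)² − (Σt)²) = (5·-8.0600 − 19.0000·-1.0795)/74.0000 = -0.26743; ln C = (Σln v − k·Σt)/n = 0.80034.

k = -0.267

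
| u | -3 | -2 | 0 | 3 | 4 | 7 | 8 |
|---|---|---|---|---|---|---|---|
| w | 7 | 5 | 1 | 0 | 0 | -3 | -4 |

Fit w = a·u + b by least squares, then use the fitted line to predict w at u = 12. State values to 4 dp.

Normal-equation sums: Σu·u = 151, Σu = 17, Σ1 = 7.
Right-hand side: Σu·w = -84, Σw = 6.
Δ = 151·7 − 17² = 768.
a = ((-84)·7 − 17·6)/768 = -115/128; b = (151·6 − 17·(-84))/768 = 389/128.
At u = 12: ŵ = (-115/128)·(12) + (389/128)·(1) = -991/128.

ŵ = -7.7422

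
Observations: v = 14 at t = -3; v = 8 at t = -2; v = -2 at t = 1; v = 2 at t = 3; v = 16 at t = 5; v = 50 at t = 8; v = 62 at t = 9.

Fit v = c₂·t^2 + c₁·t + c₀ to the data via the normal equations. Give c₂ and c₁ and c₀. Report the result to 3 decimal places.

Entries of XᵀX: Σt^2·t^2 = 11461, Σt^2·t = 1359, Σt^2 = 193, Σt·t = 193, Σt = 21, Σ1 = 7.
And Σt^2·v = 8796, Σt·v = 984, Σv = 150.
XᵀX·[c₂, c₁, c₀]ᵀ = Xᵀv becomes [[11461, 1359, 193]; [1359, 193, 21]; [193, 21, 7]]·[c₂, c₁, c₀]ᵀ = [8796, 984, 150]ᵀ.
Solving the 3×3 system (Gaussian elimination) gives c₂ = 1699/1703, c₁ = -15993/8515, c₀ = -3776/8515.

c₂ = 0.998, c₁ = -1.878, c₀ = -0.443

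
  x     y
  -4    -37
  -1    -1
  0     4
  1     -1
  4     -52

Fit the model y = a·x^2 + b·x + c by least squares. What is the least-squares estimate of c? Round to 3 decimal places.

c = 2.663

Entries of AᵀA: Σx^2·x^2 = 514, Σx^2·x = 0, Σx^2 = 34, Σx·x = 34, Σx = 0, Σ1 = 5.
Right-hand side: Σx^2·y = -1426, Σx·y = -60, Σy = -87.
So AᵀA·[a, b, c]ᵀ = Aᵀy: [[514, 0, 34]; [0, 34, 0]; [34, 0, 5]]·[a, b, c]ᵀ = [-1426, -60, -87]ᵀ.
Inverting the 3×3 Gram matrix, [a, b, c]ᵀ = [-298/101, -30/17, 269/101]ᵀ.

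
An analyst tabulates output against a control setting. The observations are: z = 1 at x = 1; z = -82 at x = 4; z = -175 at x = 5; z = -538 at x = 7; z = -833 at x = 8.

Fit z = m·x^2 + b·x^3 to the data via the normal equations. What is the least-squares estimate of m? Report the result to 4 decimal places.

m = 2.9542

The normal equations are: 7379·m + 53725·b = -85360;  53725·m + 399515·b = -638152.
(Σx^2·x^2 = 7379, Σx^2·x^3 = 53725, Σx^3·x^3 = 399515, Σx^2·z = -85360, Σx^3·z = -638152.)
Eliminating b: 399515·(row 1) − 53725·(row 2) gives 61645560·m = 399515·(-85360) − 53725·(-638152) = 182115800, so m = 4552895/1541139.
Then b = ((-638152) − 53725·(4552895/1541139))/399515 = -15369701/7705695.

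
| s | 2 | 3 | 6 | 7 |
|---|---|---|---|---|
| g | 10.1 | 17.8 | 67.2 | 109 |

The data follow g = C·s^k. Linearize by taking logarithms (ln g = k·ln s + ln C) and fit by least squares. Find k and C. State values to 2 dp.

k = 1.88, C = 2.52

Linearized form: ln g = k·ln s + ln C. From the 4 transformed points,
Σln s = 5.5294, Σ(ln s)² = 8.6844, Σln g = 14.0908, Σln s·ln g = 21.4341.
Equations: 8.6844·k + 5.5294·ln C = 21.4341;  5.5294·k + 4·ln C = 14.0908.
Solving (det = 4.1629): k = 1.87915, ln C = 0.92504, so C = exp(0.92504) = 2.52196.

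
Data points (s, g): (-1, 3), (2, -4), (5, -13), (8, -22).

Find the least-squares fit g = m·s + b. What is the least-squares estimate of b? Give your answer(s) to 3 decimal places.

b = 0.800

Normal-equation sums: Σs·s = 94, Σs = 14, Σ1 = 4.
And Σs·g = -252, Σg = -36.
Normal equations: [[94, 14]; [14, 4]]·[m, b]ᵀ = [-252, -36]ᵀ.
det = 94·4 − 14² = 180.
m = ((-252)·4 − 14·(-36))/180 = -14/5; b = (94·(-36) − 14·(-252))/180 = 4/5.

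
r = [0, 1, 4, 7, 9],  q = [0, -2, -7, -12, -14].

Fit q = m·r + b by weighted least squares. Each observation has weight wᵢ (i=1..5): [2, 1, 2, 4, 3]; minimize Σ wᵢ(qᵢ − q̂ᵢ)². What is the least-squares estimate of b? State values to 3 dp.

b = -0.398

From the data, Σwᵢ·r·r = 472, Σwᵢ·r = 64, Σwᵢ·1 = 12.
And Σwᵢ·r·q = -772, Σwᵢ·q = -106.
Δ = 472·12 − 64² = 1568.
m = ((-772)·12 − 64·(-106))/1568 = -155/98; b = (472·(-106) − 64·(-772))/1568 = -39/98.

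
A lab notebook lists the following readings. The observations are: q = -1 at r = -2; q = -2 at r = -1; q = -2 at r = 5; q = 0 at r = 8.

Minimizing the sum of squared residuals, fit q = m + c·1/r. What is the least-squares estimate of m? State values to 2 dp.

The normal system MᵀM·[m, c]ᵀ = Mᵀq is [[4, -47/40]; [-47/40, 2089/1600]]·[m, c]ᵀ = [-5, 21/10]ᵀ.
Determinant 4·(2089/1600) − (-47/40)² = 6147/1600.
m = ((-5)·(2089/1600) − (-47/40)·(21/10))/(6147/1600) = -6497/6147; c = (4·(21/10) − (-47/40)·(-5))/(6147/1600) = 4040/6147.

m = -1.06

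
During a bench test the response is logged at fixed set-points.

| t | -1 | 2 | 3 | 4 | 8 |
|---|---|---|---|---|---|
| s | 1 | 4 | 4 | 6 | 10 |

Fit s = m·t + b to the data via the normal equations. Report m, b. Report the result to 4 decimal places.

m = 1.0047, b = 1.7850

Sums needed: Σt·t = 94, Σt = 16, Σ1 = 5.
And Σt·s = 123, Σs = 25.
Normal equations: [[94, 16]; [16, 5]]·[m, b]ᵀ = [123, 25]ᵀ.
Determinant 94·5 − 16² = 214.
m = (123·5 − 16·25)/214 = 215/214; b = (94·25 − 16·123)/214 = 191/107.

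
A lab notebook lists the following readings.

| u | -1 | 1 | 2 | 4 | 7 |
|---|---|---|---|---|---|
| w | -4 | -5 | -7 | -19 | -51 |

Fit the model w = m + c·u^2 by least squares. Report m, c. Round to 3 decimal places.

With design matrix M, MᵀM = [[5, 71]; [71, 2675]] and Mᵀw = [-86, -2840]ᵀ.
Eliminating c: 2675·(row 1) − 71·(row 2) gives 8334·m = 2675·(-86) − 71·(-2840) = -28410, so m = -4735/1389.
Then c = ((-2840) − 71·(-4735/1389))/2675 = -1349/1389.

m = -3.409, c = -0.971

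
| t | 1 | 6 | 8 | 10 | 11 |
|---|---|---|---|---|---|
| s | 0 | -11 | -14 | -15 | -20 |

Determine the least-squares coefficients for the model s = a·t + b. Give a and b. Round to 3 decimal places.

a = -1.847, b = 1.299

The normal system AᵀA·[a, b]ᵀ = Aᵀs is [[322, 36]; [36, 5]]·[a, b]ᵀ = [-548, -60]ᵀ.
Determinant 322·5 − 36² = 314.
a = ((-548)·5 − 36·(-60))/314 = -290/157; b = (322·(-60) − 36·(-548))/314 = 204/157.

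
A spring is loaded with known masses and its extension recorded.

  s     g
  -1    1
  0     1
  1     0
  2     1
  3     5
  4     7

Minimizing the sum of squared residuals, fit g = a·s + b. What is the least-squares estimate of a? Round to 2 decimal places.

a = 1.23

From the data, Σs·s = 31, Σs = 9, Σ1 = 6.
Right-hand side: Σs·g = 44, Σg = 15.
det = 31·6 − 9² = 105.
a = (44·6 − 9·15)/105 = 43/35; b = (31·15 − 9·44)/105 = 23/35.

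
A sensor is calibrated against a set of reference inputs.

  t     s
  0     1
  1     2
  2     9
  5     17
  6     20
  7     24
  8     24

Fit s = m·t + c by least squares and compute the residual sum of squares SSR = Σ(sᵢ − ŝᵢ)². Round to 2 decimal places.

SSR = 12.98

Entries of AᵀA: Σt·t = 179, Σt = 29, Σ1 = 7.
For Aᵀs: Σt·s = 585, Σs = 97.
So AᵀA·[m, c]ᵀ = Aᵀs: [[179, 29]; [29, 7]]·[m, c]ᵀ = [585, 97]ᵀ.
Δ = 179·7 − 29² = 412.
m = (585·7 − 29·97)/412 = 641/206; c = (179·97 − 29·585)/412 = 199/206.
Residuals: 7/206, -214/103, 373/206, 49/103, 75/206, 129/103, -383/206; SSR = 1337/103.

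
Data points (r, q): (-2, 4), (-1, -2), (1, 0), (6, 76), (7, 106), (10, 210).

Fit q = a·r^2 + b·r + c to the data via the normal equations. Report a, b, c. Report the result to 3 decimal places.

The normal equations are: 13715·a + 1551·b + 191·c = 28944;  1551·a + 191·b + 21·c = 3292;  191·a + 21·b + 6·c = 394.
Solving the 3×3 system (Gaussian elimination) gives a = 35846/17743, b = 98224/88715, c = -223654/88715.

a = 2.020, b = 1.107, c = -2.521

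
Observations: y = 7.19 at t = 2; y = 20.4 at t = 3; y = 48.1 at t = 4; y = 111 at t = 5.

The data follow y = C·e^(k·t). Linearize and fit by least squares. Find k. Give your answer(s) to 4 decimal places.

k = 0.9068

Let Y = ln y. Fitting Y = k·t + ln C by least squares:
Sums: Σt = 14.0000, Σ(t)² = 54.0000, Σln y = 13.5710, Σt·ln y = 52.0328.
Normal system: [[54.0000, 14.0000]; [14.0000, 4]]·[k, ln C]ᵀ = [52.0328, 13.5710]ᵀ.
Slope k = (n·Σt·ln y − Σt·Σln y)/(n·Σ(t)² − (Σt)²) = (4·52.0328 − 14.0000·13.5710)/20.0000 = 0.90683; ln C = (Σln y − k·Σt)/n = 0.21887.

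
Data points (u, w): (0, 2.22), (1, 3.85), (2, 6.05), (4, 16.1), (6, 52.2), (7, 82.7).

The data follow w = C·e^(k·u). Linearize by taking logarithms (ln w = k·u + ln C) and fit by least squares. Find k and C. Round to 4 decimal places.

k = 0.5183, C = 2.1996

Taking logs, ln w = k·u + ln C, so regress ln w on u.
Over the data: Σu = 20.0000, Σ(u)² = 106.0000, Σln w = 15.0948, Σu·ln w = 70.7005.
Normal system: [[106.0000, 20.0000]; [20.0000, 6]]·[k, ln C]ᵀ = [70.7005, 15.0948]ᵀ.
Δ = 106.0000·6 − (20.0000)² = 236.0000; k = (70.7005·6 − 20.0000·15.0948)/236.0000 = 0.51825, ln C = (106.0000·15.0948 − 20.0000·70.7005)/236.0000 = 0.78828, so C = exp(0.78828) = 2.19961.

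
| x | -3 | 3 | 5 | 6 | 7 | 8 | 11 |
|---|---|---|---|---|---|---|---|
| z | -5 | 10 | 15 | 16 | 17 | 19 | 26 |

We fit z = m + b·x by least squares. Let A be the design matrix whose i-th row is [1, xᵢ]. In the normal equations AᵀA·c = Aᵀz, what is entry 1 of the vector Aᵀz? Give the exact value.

Entry 1 ↔ basis 1, so (Aᵀz)_{1} = Σᵢ zᵢ = (1)·(-5) + (1)·(10) + (1)·(15) + (1)·(16) + (1)·(17) + (1)·(19) + (1)·(26) = 98.

98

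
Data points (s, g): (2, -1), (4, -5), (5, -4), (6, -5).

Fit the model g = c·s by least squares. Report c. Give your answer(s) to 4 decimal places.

c = -0.8889

Sums needed: Σs·s = 81.
And Σs·g = -72.
Normal equations: [[81]]·[c]ᵀ = [-72]ᵀ.
c = (-72)/81 = -0.888889.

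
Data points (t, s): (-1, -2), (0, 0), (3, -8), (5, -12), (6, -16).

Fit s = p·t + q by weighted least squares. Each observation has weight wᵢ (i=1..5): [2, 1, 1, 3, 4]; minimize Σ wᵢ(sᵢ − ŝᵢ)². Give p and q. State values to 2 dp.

From the data, Σwᵢ·t·t = 230, Σwᵢ·t = 40, Σwᵢ·1 = 11.
Right-hand side: Σwᵢ·t·s = -584, Σwᵢ·s = -112.
Determinant 230·11 − 40² = 930.
p = ((-584)·11 − 40·(-112))/930 = -324/155; q = (230·(-112) − 40·(-584))/930 = -80/31.

p = -2.09, q = -2.58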